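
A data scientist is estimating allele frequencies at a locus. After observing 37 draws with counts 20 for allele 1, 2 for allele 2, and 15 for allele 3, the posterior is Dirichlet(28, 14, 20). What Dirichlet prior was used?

For a Dirichlet(α) prior with multinomial counts c, the posterior is Dirichlet(α + c) componentwise.
Subtract each count from the matching posterior parameter: 28−20=8, 14−2=12, 20−15=5.

Dirichlet(8, 12, 5)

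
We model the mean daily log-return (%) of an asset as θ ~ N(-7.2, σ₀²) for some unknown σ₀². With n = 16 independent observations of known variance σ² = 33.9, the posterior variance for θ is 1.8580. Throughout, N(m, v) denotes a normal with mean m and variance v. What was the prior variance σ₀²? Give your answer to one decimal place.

σ₀² = 15.1

For the Normal–Normal model with known σ², precisions add: τ_n = τ₀ + n/σ².
So 1/σ₀² = 1/1.8580 − 16/33.9 = 0.538213 − 0.471976 = 0.066237.
Hence σ₀² = 1/0.066237 ≈ 15.1.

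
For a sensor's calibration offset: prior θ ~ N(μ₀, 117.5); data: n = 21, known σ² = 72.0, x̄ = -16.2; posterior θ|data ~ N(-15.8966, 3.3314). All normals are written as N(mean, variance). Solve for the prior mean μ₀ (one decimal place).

With known observation variance, the Normal–Normal posterior has precision τ_n = τ₀ + n/σ² and mean μ_n = (τ₀μ₀ + (n/σ²)x̄)/τ_n.
Here τ₀ = 1/117.5 = 0.008511 and τ_data = 21/72.0 = 0.291667, so τ_n = 0.300178.
Rearranging for μ₀: μ₀ = (μ_n·τ_n − τ_data·x̄)/τ₀ = (-15.8966·0.300178 − 0.291667·-16.2) / 0.008511 = -0.046804/0.008511 ≈ -5.5.

μ₀ = -5.5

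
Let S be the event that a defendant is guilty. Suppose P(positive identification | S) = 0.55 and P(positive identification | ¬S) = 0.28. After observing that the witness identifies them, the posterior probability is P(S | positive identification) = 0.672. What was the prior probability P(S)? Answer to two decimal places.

P(S) = 0.51

In odds form, posterior odds = prior odds × likelihood ratio, so prior odds = posterior odds ÷ LR.
Posterior odds = 0.672/(1−0.672) = 2.0488. LR = 0.55/0.28 = 1.9643.
Prior odds = 2.0488/1.9643 = 1.0430, so P(S) = 1.0430/(1+1.0430) ≈ 0.51.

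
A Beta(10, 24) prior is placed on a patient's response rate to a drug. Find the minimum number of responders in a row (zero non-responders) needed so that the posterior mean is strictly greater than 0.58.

k = 24

After k responders and 0 non-responders the posterior is Beta(10+k, 24), with mean (10+k)/(10+24+k).
Set (10+k)/(34+k) > 0.58 and solve: k > (0.58·34 − 10)/(1 − 0.58) = 23.143.
The smallest integer exceeding 23.143 is 24, and checking k=24: (34)/(58) = 0.5862 > 0.58.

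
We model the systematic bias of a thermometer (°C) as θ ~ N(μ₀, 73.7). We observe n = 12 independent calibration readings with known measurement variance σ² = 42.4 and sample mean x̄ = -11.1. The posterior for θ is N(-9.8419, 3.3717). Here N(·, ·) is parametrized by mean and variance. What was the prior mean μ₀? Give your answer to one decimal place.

μ₀ = 16.4

The posterior mean is a precision-weighted average: μ_n = (τ₀μ₀ + τ_data·x̄)/(τ₀+τ_data), with τ₀=1/σ₀² and τ_data=n/σ².
Here τ₀ = 1/73.7 = 0.013569 and τ_data = 12/42.4 = 0.283019, so τ_n = 0.296588.
Rearranging for μ₀: μ₀ = (μ_n·τ_n − τ_data·x̄)/τ₀ = (-9.8419·0.296588 − 0.283019·-11.1) / 0.013569 = 0.222521/0.013569 ≈ 16.4.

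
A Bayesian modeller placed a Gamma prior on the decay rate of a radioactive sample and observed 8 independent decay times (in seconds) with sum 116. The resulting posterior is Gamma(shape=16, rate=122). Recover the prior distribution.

Gamma(shape=8, rate=6)

Gamma–exponential conjugacy: posterior shape = α + n, posterior rate = β + Σtᵢ.
So α = 16 − 8 = 8 and β = 122 − 116 = 6.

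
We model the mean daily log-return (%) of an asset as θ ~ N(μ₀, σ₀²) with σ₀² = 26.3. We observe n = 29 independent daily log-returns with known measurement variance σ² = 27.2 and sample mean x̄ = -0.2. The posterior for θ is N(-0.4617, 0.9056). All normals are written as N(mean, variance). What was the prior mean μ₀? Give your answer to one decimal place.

μ₀ = -7.8

The posterior mean is a precision-weighted average: μ_n = (τ₀μ₀ + τ_data·x̄)/(τ₀+τ_data), with τ₀=1/σ₀² and τ_data=n/σ².
Here τ₀ = 1/26.3 = 0.038023 and τ_data = 29/27.2 = 1.066176, so τ_n = 1.104199.
Rearranging for μ₀: μ₀ = (μ_n·τ_n − τ_data·x̄)/τ₀ = (-0.4617·1.104199 − 1.066176·-0.2) / 0.038023 = -0.296573/0.038023 ≈ -7.8.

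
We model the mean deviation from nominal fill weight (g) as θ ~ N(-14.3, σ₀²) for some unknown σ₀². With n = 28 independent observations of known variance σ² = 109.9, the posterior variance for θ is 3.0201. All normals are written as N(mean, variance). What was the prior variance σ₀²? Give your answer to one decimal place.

For the Normal–Normal model with known σ², precisions add: τ_n = τ₀ + n/σ².
So 1/σ₀² = 1/3.0201 − 28/109.9 = 0.331115 − 0.254777 = 0.076338.
Hence σ₀² = 1/0.076338 ≈ 13.1.

σ₀² = 13.1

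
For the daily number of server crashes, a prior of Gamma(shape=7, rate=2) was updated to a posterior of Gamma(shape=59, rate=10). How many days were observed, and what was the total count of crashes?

n = 8 days with total 52 crashes

A Gamma(α, β) prior (rate parametrization) on a Poisson rate with n observations summing to S gives posterior Gamma(α+S, β+n).
Matching: Σxᵢ = 59 − 7 = 52 and n = 10 − 2 = 8.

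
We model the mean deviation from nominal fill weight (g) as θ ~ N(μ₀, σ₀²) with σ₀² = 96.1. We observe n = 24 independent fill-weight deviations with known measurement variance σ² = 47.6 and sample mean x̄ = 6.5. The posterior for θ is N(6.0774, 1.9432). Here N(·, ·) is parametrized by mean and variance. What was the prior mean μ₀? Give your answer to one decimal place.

With known observation variance, the Normal–Normal posterior has precision τ_n = τ₀ + n/σ² and mean μ_n = (τ₀μ₀ + (n/σ²)x̄)/τ_n.
Here τ₀ = 1/96.1 = 0.010406 and τ_data = 24/47.6 = 0.504202, so τ_n = 0.514608.
Rearranging for μ₀: μ₀ = (μ_n·τ_n − τ_data·x̄)/τ₀ = (6.0774·0.514608 − 0.504202·6.5) / 0.010406 = -0.149834/0.010406 ≈ -14.4.

μ₀ = -14.4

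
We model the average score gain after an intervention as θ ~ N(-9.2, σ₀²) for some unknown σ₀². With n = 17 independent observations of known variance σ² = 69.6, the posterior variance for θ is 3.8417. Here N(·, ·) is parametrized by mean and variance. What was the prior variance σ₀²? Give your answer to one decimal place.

For the Normal–Normal model with known σ², precisions add: τ_n = τ₀ + n/σ².
So 1/σ₀² = 1/3.8417 − 17/69.6 = 0.260301 − 0.244253 = 0.016048.
Hence σ₀² = 1/0.016048 ≈ 62.3.

σ₀² = 62.3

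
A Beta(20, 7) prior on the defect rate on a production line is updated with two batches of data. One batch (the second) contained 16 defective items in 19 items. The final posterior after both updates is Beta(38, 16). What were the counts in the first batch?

2 defective items and 6 good items

Sequential conjugate updates are equivalent to a single update on the pooled data, so total successes = posterior α − prior α and total failures = posterior β − prior β.
Total across both batches: 38−20=18 defective items, 16−7=9 good items.
Subtract the second batch: 18−16=2 defective items and 9−3=6 good items.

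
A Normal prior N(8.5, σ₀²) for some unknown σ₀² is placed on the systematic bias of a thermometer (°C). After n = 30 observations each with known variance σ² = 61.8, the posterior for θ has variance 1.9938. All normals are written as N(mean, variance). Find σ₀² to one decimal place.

For the Normal–Normal model with known σ², precisions add: τ_n = τ₀ + n/σ².
So 1/σ₀² = 1/1.9938 − 30/61.8 = 0.501555 − 0.485437 = 0.016118.
Hence σ₀² = 1/0.016118 ≈ 62.0.

σ₀² = 62.0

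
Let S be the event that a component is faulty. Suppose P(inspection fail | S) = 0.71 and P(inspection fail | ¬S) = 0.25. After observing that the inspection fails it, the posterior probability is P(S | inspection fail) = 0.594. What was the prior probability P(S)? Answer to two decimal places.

P(S) = 0.34

Bayes' rule in odds form gives O(S|E) = O(S)·[P(E|S)/P(E|¬S)], hence O(S) = O(S|E)/LR.
Posterior odds = 0.594/(1−0.594) = 1.4631. LR = 0.71/0.25 = 2.8400.
Prior odds = 1.4631/2.8400 = 0.5152, so P(S) = 0.5152/(1+0.5152) ≈ 0.34.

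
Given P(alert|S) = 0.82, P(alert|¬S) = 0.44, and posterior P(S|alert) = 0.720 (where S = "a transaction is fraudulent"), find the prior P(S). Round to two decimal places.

P(S) = 0.58

In odds form, posterior odds = prior odds × likelihood ratio, so prior odds = posterior odds ÷ LR.
Posterior odds = 0.720/(1−0.720) = 2.5714. LR = 0.82/0.44 = 1.8636.
Prior odds = 2.5714/1.8636 = 1.3798, so P(S) = 1.3798/(1+1.3798) ≈ 0.58.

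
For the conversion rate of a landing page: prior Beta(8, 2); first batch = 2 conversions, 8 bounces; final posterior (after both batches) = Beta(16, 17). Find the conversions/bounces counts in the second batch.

Sequential conjugate updates are equivalent to a single update on the pooled data, so total successes = posterior α − prior α and total failures = posterior β − prior β.
Total across both batches: 16−8=8 conversions, 17−2=15 bounces.
Subtract the first batch: 8−2=6 conversions and 15−8=7 bounces.

6 conversions and 7 bounces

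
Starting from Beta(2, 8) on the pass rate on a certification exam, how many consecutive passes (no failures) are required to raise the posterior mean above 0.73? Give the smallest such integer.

k = 20

After k passes and 0 failures the posterior is Beta(2+k, 8), with mean (2+k)/(2+8+k).
Set (2+k)/(10+k) > 0.73 and solve: k > (0.73·10 − 2)/(1 − 0.73) = 19.630.
The smallest integer exceeding 19.630 is 20.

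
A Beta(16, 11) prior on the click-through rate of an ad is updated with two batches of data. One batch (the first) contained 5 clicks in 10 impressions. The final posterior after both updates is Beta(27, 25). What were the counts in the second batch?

Because Beta–binomial updating is additive in the counts, the combined data contributed (α_post−α_prior, β_post−β_prior) successes and failures.
Total across both batches: 27−16=11 clicks, 25−11=14 non-clicks.
Subtract the first batch: 11−5=6 clicks and 14−5=9 non-clicks.

6 clicks and 9 non-clicks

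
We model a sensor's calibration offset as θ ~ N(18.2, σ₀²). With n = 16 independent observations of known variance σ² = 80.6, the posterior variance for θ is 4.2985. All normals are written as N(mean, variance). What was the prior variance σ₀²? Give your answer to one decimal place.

For the Normal–Normal model with known σ², precisions add: τ_n = τ₀ + n/σ².
So 1/σ₀² = 1/4.2985 − 16/80.6 = 0.232639 − 0.198511 = 0.034128.
Hence σ₀² = 1/0.034128 ≈ 29.3.

σ₀² = 29.3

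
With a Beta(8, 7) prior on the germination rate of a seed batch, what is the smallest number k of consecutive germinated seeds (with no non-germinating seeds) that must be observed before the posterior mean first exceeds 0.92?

k = 73

After k germinated seeds and 0 non-germinating seeds the posterior is Beta(8+k, 7), with mean (8+k)/(8+7+k).
Set (8+k)/(15+k) > 0.92 and solve: k > (0.92·15 − 8)/(1 − 0.92) = 72.500.
The smallest integer exceeding 72.500 is 73, and checking k=73: (81)/(88) = 0.9205 > 0.92.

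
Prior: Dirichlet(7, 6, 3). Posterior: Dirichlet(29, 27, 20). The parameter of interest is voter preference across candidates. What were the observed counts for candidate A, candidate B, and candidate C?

For a Dirichlet(α) prior with multinomial counts c, the posterior is Dirichlet(α + c) componentwise.
Counts are posterior − prior componentwise: 29−7=22, 27−6=21, 20−3=17.

counts (22, 21, 17)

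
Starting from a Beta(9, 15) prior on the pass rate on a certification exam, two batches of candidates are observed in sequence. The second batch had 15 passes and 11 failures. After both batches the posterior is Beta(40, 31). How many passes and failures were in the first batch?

Sequential conjugate updates are equivalent to a single update on the pooled data, so total successes = posterior α − prior α and total failures = posterior β − prior β.
Total across both batches: 40−9=31 passes, 31−15=16 failures.
Subtract the second batch: 31−15=16 passes and 16−11=5 failures.

16 passes and 5 failures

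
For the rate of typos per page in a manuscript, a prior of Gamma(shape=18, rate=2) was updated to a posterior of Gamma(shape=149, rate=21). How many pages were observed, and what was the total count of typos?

Gamma–Poisson conjugacy: posterior shape = α + Σxᵢ, posterior rate = β + n.
Matching: Σxᵢ = 149 − 18 = 131 and n = 21 − 2 = 19.

n = 19 pages with total 131 typos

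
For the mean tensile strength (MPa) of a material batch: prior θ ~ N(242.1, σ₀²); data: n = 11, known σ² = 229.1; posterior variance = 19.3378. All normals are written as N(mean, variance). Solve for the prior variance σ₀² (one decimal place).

σ₀² = 270.4

Posterior precision equals prior precision plus data precision: 1/σ_n² = 1/σ₀² + n/σ².
So 1/σ₀² = 1/19.3378 − 11/229.1 = 0.051712 − 0.048014 = 0.003698.
Hence σ₀² = 1/0.003698 ≈ 270.4.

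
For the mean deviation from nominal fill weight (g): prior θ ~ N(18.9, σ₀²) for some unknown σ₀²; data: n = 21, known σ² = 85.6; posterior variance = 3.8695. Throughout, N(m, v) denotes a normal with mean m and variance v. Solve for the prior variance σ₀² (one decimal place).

σ₀² = 76.3

For the Normal–Normal model with known σ², precisions add: τ_n = τ₀ + n/σ².
So 1/σ₀² = 1/3.8695 − 21/85.6 = 0.258431 − 0.245327 = 0.013104.
Hence σ₀² = 1/0.013104 ≈ 76.3.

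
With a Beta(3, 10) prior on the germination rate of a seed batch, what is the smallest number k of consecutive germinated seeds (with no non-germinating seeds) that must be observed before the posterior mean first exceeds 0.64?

After k germinated seeds and 0 non-germinating seeds the posterior is Beta(3+k, 10), with mean (3+k)/(3+10+k).
Set (3+k)/(13+k) > 0.64 and solve: k > (0.64·13 − 3)/(1 − 0.64) = 14.778.
The smallest integer exceeding 14.778 is 15, and checking k=15: (18)/(28) = 0.6429 > 0.64.

k = 15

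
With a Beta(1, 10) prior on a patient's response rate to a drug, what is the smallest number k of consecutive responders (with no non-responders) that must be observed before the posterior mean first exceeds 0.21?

k = 2

After k responders and 0 non-responders the posterior is Beta(1+k, 10), with mean (1+k)/(1+10+k).
Set (1+k)/(11+k) > 0.21 and solve: k > (0.21·11 − 1)/(1 − 0.21) = 1.658.
The smallest integer exceeding 1.658 is 2.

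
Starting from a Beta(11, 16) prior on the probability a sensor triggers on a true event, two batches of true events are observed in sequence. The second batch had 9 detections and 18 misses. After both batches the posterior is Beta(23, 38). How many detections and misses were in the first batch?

Sequential conjugate updates are equivalent to a single update on the pooled data, so total successes = posterior α − prior α and total failures = posterior β − prior β.
Total across both batches: 23−11=12 detections, 38−16=22 misses.
Subtract the second batch: 12−9=3 detections and 22−18=4 misses.

3 detections and 4 misses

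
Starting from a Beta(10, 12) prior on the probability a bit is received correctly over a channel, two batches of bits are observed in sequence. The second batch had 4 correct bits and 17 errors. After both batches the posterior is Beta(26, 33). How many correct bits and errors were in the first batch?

12 correct bits and 4 errors

Because Beta–binomial updating is additive in the counts, the combined data contributed (α_post−α_prior, β_post−β_prior) successes and failures.
Total across both batches: 26−10=16 correct bits, 33−12=21 errors.
Subtract the second batch: 16−4=12 correct bits and 21−17=4 errors.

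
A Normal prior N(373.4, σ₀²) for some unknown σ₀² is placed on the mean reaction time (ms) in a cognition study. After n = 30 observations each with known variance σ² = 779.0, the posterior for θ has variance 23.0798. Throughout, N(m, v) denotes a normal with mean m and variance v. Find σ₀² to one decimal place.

For the Normal–Normal model with known σ², precisions add: τ_n = τ₀ + n/σ².
So 1/σ₀² = 1/23.0798 − 30/779.0 = 0.043328 − 0.038511 = 0.004817.
Hence σ₀² = 1/0.004817 ≈ 207.6.

σ₀² = 207.6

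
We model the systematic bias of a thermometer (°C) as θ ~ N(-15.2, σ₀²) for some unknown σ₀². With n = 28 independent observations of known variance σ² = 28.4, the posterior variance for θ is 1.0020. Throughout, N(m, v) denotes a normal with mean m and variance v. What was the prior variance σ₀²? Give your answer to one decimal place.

For the Normal–Normal model with known σ², precisions add: τ_n = τ₀ + n/σ².
So 1/σ₀² = 1/1.0020 − 28/28.4 = 0.998004 − 0.985915 = 0.012089.
Hence σ₀² = 1/0.012089 ≈ 82.7.

σ₀² = 82.7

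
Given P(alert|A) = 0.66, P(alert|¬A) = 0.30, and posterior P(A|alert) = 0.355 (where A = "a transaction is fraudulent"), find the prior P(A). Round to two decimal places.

P(A) = 0.20

Bayes' rule in odds form gives O(A|E) = O(A)·[P(E|A)/P(E|¬A)], hence O(A) = O(A|E)/LR.
Posterior odds = 0.355/(1−0.355) = 0.5504. LR = 0.66/0.30 = 2.2000.
Prior odds = 0.5504/2.2000 = 0.2502, so P(A) = 0.2502/(1+0.2502) ≈ 0.20.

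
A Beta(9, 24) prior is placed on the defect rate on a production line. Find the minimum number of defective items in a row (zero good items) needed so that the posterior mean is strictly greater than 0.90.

k = 208

After k defective items and 0 good items the posterior is Beta(9+k, 24), with mean (9+k)/(9+24+k).
Set (9+k)/(33+k) > 0.90 and solve: k > (0.90·33 − 9)/(1 − 0.90) = 207.000.
The smallest integer exceeding 207.000 is 208.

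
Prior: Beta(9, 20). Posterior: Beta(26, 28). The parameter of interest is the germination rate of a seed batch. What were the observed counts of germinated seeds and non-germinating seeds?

Under Beta–binomial conjugacy the posterior parameters are (a+s, b+f).
So s = 26 − 9 = 17 and f = 28 − 20 = 8.

17 germinated seeds and 8 non-germinating seeds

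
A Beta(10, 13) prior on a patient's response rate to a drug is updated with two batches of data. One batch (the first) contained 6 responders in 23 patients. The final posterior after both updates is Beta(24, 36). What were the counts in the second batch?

Sequential conjugate updates are equivalent to a single update on the pooled data, so total successes = posterior α − prior α and total failures = posterior β − prior β.
Total across both batches: 24−10=14 responders, 36−13=23 non-responders.
Subtract the first batch: 14−6=8 responders and 23−17=6 non-responders.

8 responders and 6 non-responders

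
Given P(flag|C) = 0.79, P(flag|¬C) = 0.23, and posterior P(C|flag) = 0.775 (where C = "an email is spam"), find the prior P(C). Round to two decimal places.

P(C) = 0.50

Bayes' rule in odds form gives O(C|E) = O(C)·[P(E|C)/P(E|¬C)], hence O(C) = O(C|E)/LR.
Posterior odds = 0.775/(1−0.775) = 3.4444. LR = 0.79/0.23 = 3.4348.
Prior odds = 3.4444/3.4348 = 1.0028, so P(C) = 1.0028/(1+1.0028) ≈ 0.50.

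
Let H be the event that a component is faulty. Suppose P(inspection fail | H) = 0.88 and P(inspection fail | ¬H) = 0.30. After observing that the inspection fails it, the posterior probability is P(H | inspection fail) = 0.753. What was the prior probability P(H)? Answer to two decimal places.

In odds form, posterior odds = prior odds × likelihood ratio, so prior odds = posterior odds ÷ LR.
Posterior odds = 0.753/(1−0.753) = 3.0486. LR = 0.88/0.30 = 2.9333.
Prior odds = 3.0486/2.9333 = 1.0393, so P(H) = 1.0393/(1+1.0393) ≈ 0.51.

P(H) = 0.51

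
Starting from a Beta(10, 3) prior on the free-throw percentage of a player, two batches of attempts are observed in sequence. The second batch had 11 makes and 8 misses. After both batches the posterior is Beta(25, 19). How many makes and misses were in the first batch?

4 makes and 8 misses

Because Beta–binomial updating is additive in the counts, the combined data contributed (α_post−α_prior, β_post−β_prior) successes and failures.
Total across both batches: 25−10=15 makes, 19−3=16 misses.
Subtract the second batch: 15−11=4 makes and 16−8=8 misses.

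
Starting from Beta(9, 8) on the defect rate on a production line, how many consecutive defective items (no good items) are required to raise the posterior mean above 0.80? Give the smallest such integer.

After k defective items and 0 good items the posterior is Beta(9+k, 8), with mean (9+k)/(9+8+k).
Set (9+k)/(17+k) > 0.80 and solve: k > (0.80·17 − 9)/(1 − 0.80) = 23.000.
The smallest integer exceeding 23.000 is 24, and checking k=24: (33)/(41) = 0.8049 > 0.80.

k = 24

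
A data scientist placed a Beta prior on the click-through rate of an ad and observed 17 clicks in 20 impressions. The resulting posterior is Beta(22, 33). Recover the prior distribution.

Beta is conjugate to the binomial likelihood: posterior = Beta(α+s, β+f).
Subtract the data counts: 22−17=5, 33−3=30.

Beta(5, 30)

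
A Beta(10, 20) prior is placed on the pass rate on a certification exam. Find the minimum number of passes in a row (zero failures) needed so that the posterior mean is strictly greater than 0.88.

k = 137

After k passes and 0 failures the posterior is Beta(10+k, 20), with mean (10+k)/(10+20+k).
Set (10+k)/(30+k) > 0.88 and solve: k > (0.88·30 − 10)/(1 − 0.88) = 136.667.
The smallest integer exceeding 136.667 is 137.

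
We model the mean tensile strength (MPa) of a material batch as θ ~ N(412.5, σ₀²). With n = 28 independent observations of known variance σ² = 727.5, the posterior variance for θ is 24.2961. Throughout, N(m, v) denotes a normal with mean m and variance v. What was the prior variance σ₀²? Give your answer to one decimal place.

For the Normal–Normal model with known σ², precisions add: τ_n = τ₀ + n/σ².
So 1/σ₀² = 1/24.2961 − 28/727.5 = 0.041159 − 0.038488 = 0.002671.
Hence σ₀² = 1/0.002671 ≈ 374.4.

σ₀² = 374.4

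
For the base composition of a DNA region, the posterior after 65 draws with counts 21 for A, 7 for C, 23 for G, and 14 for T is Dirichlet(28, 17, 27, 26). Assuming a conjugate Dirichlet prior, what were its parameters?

For a Dirichlet(α) prior with multinomial counts c, the posterior is Dirichlet(α + c) componentwise.
Subtract each count from the matching posterior parameter: 28−21=7, 17−7=10, 27−23=4, 26−14=12.

Dirichlet(7, 10, 4, 12)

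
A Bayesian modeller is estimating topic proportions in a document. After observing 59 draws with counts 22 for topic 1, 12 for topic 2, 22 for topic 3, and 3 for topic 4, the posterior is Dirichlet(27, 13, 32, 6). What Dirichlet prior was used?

Dirichlet(5, 1, 10, 3)

For a Dirichlet(α) prior with multinomial counts c, the posterior is Dirichlet(α + c) componentwise.
Subtract each count from the matching posterior parameter: 27−22=5, 13−12=1, 32−22=10, 6−3=3.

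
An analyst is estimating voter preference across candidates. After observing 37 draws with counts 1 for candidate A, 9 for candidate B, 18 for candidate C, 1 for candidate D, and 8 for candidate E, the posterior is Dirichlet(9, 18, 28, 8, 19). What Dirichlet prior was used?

Dirichlet(8, 9, 10, 7, 11)

For a Dirichlet(α) prior with multinomial counts c, the posterior is Dirichlet(α + c) componentwise.
Subtract each count from the matching posterior parameter: 9−1=8, 18−9=9, 28−18=10, 8−1=7, 19−8=11.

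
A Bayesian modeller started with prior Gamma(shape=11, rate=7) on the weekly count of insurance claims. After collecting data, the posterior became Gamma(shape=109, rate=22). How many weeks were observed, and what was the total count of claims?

n = 15 weeks with total 98 claims

Gamma–Poisson conjugacy: posterior shape = α + Σxᵢ, posterior rate = β + n.
Matching: Σxᵢ = 109 − 11 = 98 and n = 22 − 7 = 15.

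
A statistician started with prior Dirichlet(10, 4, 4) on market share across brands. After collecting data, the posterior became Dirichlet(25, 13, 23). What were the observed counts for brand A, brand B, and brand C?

counts (15, 9, 19)

For a Dirichlet(α) prior with multinomial counts c, the posterior is Dirichlet(α + c) componentwise.
Counts are posterior − prior componentwise: 25−10=15, 13−4=9, 23−4=19.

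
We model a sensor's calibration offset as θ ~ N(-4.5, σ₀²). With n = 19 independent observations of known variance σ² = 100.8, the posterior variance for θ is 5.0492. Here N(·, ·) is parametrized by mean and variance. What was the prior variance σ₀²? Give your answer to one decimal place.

σ₀² = 104.6

For the Normal–Normal model with known σ², precisions add: τ_n = τ₀ + n/σ².
So 1/σ₀² = 1/5.0492 − 19/100.8 = 0.198051 − 0.188492 = 0.009559.
Hence σ₀² = 1/0.009559 ≈ 104.6.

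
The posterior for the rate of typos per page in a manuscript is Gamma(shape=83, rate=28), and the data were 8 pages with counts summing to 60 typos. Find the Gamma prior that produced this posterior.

Gamma(shape=23, rate=20)

A Gamma(α, β) prior (rate parametrization) on a Poisson rate with n observations summing to S gives posterior Gamma(α+S, β+n).
So α = 83 − 60 = 23 and β = 28 − 8 = 20.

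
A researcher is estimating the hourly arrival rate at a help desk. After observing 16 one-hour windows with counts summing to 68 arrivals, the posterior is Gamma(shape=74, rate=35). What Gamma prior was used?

A Gamma(α, β) prior (rate parametrization) on a Poisson rate with n observations summing to S gives posterior Gamma(α+S, β+n).
So α = 74 − 68 = 6 and β = 35 − 16 = 19.

Gamma(shape=6, rate=19)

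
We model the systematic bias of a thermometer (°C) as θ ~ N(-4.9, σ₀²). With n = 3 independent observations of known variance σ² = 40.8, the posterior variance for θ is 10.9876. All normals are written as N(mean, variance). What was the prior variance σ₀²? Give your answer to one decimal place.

σ₀² = 57.2

Posterior precision equals prior precision plus data precision: 1/σ_n² = 1/σ₀² + n/σ².
So 1/σ₀² = 1/10.9876 − 3/40.8 = 0.091012 − 0.073529 = 0.017483.
Hence σ₀² = 1/0.017483 ≈ 57.2.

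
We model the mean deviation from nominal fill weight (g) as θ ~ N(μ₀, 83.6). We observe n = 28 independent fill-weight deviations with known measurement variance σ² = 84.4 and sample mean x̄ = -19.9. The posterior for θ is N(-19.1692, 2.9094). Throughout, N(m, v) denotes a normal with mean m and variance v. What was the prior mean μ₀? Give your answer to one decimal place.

The posterior mean is a precision-weighted average: μ_n = (τ₀μ₀ + τ_data·x̄)/(τ₀+τ_data), with τ₀=1/σ₀² and τ_data=n/σ².
Here τ₀ = 1/83.6 = 0.011962 and τ_data = 28/84.4 = 0.331754, so τ_n = 0.343716.
Rearranging for μ₀: μ₀ = (μ_n·τ_n − τ_data·x̄)/τ₀ = (-19.1692·0.343716 − 0.331754·-19.9) / 0.011962 = 0.013144/0.011962 ≈ 1.1.

μ₀ = 1.1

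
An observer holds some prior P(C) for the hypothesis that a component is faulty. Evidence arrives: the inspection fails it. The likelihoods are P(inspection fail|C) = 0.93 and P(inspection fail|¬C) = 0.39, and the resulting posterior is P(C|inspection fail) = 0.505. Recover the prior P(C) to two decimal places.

Bayes' rule in odds form gives O(C|E) = O(C)·[P(E|C)/P(E|¬C)], hence O(C) = O(C|E)/LR.
Posterior odds = 0.505/(1−0.505) = 1.0202. LR = 0.93/0.39 = 2.3846.
Prior odds = 1.0202/2.3846 = 0.4278, so P(C) = 0.4278/(1+0.4278) ≈ 0.30.

P(C) = 0.30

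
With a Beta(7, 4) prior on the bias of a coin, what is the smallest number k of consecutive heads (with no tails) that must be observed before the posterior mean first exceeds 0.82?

k = 12

After k heads and 0 tails the posterior is Beta(7+k, 4), with mean (7+k)/(7+4+k).
Set (7+k)/(11+k) > 0.82 and solve: k > (0.82·11 − 7)/(1 − 0.82) = 11.222.
The smallest integer exceeding 11.222 is 12.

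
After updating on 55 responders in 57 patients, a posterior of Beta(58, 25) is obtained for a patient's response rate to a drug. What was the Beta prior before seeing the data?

Beta is conjugate to the binomial likelihood: posterior = Beta(a+s, b+f).
Subtract the data counts: 58−55=3, 25−2=23.

Beta(3, 23)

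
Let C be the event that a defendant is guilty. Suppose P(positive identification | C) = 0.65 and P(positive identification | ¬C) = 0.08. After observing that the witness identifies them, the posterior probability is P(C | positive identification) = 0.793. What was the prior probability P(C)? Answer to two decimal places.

P(C) = 0.32

Bayes' rule in odds form gives O(C|E) = O(C)·[P(E|C)/P(E|¬C)], hence O(C) = O(C|E)/LR.
Posterior odds = 0.793/(1−0.793) = 3.8309. LR = 0.65/0.08 = 8.1250.
Prior odds = 3.8309/8.1250 = 0.4715, so P(C) = 0.4715/(1+0.4715) ≈ 0.32.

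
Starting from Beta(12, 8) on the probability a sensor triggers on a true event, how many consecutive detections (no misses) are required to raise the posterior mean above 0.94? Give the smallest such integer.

After k detections and 0 misses the posterior is Beta(12+k, 8), with mean (12+k)/(12+8+k).
Set (12+k)/(20+k) > 0.94 and solve: k > (0.94·20 − 12)/(1 − 0.94) = 113.333.
The smallest integer exceeding 113.333 is 114, and checking k=114: (126)/(134) = 0.9403 > 0.94.

k = 114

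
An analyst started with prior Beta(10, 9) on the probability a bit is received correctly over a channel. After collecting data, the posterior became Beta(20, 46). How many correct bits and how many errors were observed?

A Beta(α, β) prior with s successes and f failures in binomial data gives a Beta(α+s, β+f) posterior.
So s = 20 − 10 = 10 and f = 46 − 9 = 37.

10 correct bits and 37 errors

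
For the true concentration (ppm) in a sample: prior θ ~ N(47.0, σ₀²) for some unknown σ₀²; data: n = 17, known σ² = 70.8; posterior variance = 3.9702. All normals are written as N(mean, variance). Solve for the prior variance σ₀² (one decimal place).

σ₀² = 85.0

For the Normal–Normal model with known σ², precisions add: τ_n = τ₀ + n/σ².
So 1/σ₀² = 1/3.9702 − 17/70.8 = 0.251876 − 0.240113 = 0.011763.
Hence σ₀² = 1/0.011763 ≈ 85.0.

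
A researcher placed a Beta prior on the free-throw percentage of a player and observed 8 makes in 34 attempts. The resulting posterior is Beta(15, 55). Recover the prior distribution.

Under Beta–binomial conjugacy the posterior parameters are (a+s, b+f).
Subtract the data counts: 15−8=7, 55−26=29.

Beta(7, 29)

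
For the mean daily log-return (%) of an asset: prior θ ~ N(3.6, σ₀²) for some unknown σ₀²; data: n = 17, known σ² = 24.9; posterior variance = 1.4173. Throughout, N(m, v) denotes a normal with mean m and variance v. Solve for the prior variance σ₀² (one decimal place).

Posterior precision equals prior precision plus data precision: 1/σ_n² = 1/σ₀² + n/σ².
So 1/σ₀² = 1/1.4173 − 17/24.9 = 0.705567 − 0.682731 = 0.022836.
Hence σ₀² = 1/0.022836 ≈ 43.8.

σ₀² = 43.8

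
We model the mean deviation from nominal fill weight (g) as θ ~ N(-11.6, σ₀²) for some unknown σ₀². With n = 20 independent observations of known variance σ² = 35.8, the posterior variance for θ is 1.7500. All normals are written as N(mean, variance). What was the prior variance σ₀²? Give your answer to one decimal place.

For the Normal–Normal model with known σ², precisions add: τ_n = τ₀ + n/σ².
So 1/σ₀² = 1/1.7500 − 20/35.8 = 0.571429 − 0.558659 = 0.012770.
Hence σ₀² = 1/0.012770 ≈ 78.3.

σ₀² = 78.3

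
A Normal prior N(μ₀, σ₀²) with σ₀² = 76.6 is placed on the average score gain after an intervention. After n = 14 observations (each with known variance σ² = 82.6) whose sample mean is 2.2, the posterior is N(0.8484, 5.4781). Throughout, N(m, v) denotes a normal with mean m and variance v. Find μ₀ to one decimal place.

μ₀ = -16.7

The posterior mean is a precision-weighted average: μ_n = (τ₀μ₀ + τ_data·x̄)/(τ₀+τ_data), with τ₀=1/σ₀² and τ_data=n/σ².
Here τ₀ = 1/76.6 = 0.013055 and τ_data = 14/82.6 = 0.169492, so τ_n = 0.182547.
Rearranging for μ₀: μ₀ = (μ_n·τ_n − τ_data·x̄)/τ₀ = (0.8484·0.182547 − 0.169492·2.2) / 0.013055 = -0.218010/0.013055 ≈ -16.7.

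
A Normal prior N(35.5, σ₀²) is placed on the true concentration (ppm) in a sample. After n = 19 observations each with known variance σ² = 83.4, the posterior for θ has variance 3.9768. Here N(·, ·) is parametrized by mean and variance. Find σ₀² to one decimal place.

Posterior precision equals prior precision plus data precision: 1/σ_n² = 1/σ₀² + n/σ².
So 1/σ₀² = 1/3.9768 − 19/83.4 = 0.251458 − 0.227818 = 0.023640.
Hence σ₀² = 1/0.023640 ≈ 42.3.

σ₀² = 42.3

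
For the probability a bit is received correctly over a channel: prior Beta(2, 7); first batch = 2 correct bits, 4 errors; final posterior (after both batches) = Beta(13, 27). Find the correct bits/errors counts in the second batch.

9 correct bits and 16 errors

Because Beta–binomial updating is additive in the counts, the combined data contributed (α_post−α_prior, β_post−β_prior) successes and failures.
Total across both batches: 13−2=11 correct bits, 27−7=20 errors.
Subtract the first batch: 11−2=9 correct bits and 20−4=16 errors.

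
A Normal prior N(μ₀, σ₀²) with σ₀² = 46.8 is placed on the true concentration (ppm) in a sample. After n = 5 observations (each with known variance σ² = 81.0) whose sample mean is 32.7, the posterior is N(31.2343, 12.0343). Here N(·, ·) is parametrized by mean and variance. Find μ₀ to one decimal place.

The posterior mean is a precision-weighted average: μ_n = (τ₀μ₀ + τ_data·x̄)/(τ₀+τ_data), with τ₀=1/σ₀² and τ_data=n/σ².
Here τ₀ = 1/46.8 = 0.021368 and τ_data = 5/81.0 = 0.061728, so τ_n = 0.083096.
Rearranging for μ₀: μ₀ = (μ_n·τ_n − τ_data·x̄)/τ₀ = (31.2343·0.083096 − 0.061728·32.7) / 0.021368 = 0.576940/0.021368 ≈ 27.0.

μ₀ = 27.0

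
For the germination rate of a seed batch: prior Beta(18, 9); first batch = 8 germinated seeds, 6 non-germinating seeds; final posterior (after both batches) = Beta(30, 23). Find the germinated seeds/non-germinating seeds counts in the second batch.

4 germinated seeds and 8 non-germinating seeds

Sequential conjugate updates are equivalent to a single update on the pooled data, so total successes = posterior α − prior α and total failures = posterior β − prior β.
Total across both batches: 30−18=12 germinated seeds, 23−9=14 non-germinating seeds.
Subtract the first batch: 12−8=4 germinated seeds and 14−6=8 non-germinating seeds.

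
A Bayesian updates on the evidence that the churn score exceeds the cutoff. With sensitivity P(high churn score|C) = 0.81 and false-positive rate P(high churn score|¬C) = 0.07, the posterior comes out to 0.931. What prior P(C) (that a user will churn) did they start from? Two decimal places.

P(C) = 0.54

Bayes' rule in odds form gives O(C|E) = O(C)·[P(E|C)/P(E|¬C)], hence O(C) = O(C|E)/LR.
Posterior odds = 0.931/(1−0.931) = 13.4928. LR = 0.81/0.07 = 11.5714.
Prior odds = 13.4928/11.5714 = 1.1660, so P(C) = 1.1660/(1+1.1660) ≈ 0.54.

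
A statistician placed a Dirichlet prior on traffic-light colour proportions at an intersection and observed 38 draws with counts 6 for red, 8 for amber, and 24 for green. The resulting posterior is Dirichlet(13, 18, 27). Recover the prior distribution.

Dirichlet(7, 10, 3)

For a Dirichlet(α) prior with multinomial counts c, the posterior is Dirichlet(α + c) componentwise.
Subtract each count from the matching posterior parameter: 13−6=7, 18−8=10, 27−24=3.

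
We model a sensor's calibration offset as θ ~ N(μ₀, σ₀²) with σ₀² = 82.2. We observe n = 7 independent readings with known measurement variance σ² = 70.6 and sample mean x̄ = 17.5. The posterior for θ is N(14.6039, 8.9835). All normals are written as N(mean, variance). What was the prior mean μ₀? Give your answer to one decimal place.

μ₀ = -9.0

The posterior mean is a precision-weighted average: μ_n = (τ₀μ₀ + τ_data·x̄)/(τ₀+τ_data), with τ₀=1/σ₀² and τ_data=n/σ².
Here τ₀ = 1/82.2 = 0.012165 and τ_data = 7/70.6 = 0.099150, so τ_n = 0.111315.
Rearranging for μ₀: μ₀ = (μ_n·τ_n − τ_data·x̄)/τ₀ = (14.6039·0.111315 − 0.099150·17.5) / 0.012165 = -0.109492/0.012165 ≈ -9.0.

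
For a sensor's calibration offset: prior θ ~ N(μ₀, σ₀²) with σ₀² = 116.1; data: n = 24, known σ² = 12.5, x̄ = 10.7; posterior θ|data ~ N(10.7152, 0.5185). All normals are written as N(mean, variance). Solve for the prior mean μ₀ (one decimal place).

The posterior mean is a precision-weighted average: μ_n = (τ₀μ₀ + τ_data·x̄)/(τ₀+τ_data), with τ₀=1/σ₀² and τ_data=n/σ².
Here τ₀ = 1/116.1 = 0.008613 and τ_data = 24/12.5 = 1.920000, so τ_n = 1.928613.
Rearranging for μ₀: μ₀ = (μ_n·τ_n − τ_data·x̄)/τ₀ = (10.7152·1.928613 − 1.920000·10.7) / 0.008613 = 0.121474/0.008613 ≈ 14.1.

μ₀ = 14.1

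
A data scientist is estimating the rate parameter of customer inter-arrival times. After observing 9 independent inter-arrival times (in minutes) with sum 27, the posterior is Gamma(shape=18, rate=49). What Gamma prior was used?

For an exponential likelihood with a Gamma(α, β) prior on the rate, n observations with total T give posterior Gamma(α+n, β+T).
So α = 18 − 9 = 9 and β = 49 − 27 = 22.

Gamma(shape=9, rate=22)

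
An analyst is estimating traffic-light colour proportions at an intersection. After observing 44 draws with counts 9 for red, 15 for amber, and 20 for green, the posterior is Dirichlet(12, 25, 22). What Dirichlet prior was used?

Dirichlet(3, 10, 2)

For a Dirichlet(α) prior with multinomial counts c, the posterior is Dirichlet(α + c) componentwise.
Subtract each count from the matching posterior parameter: 12−9=3, 25−15=10, 22−20=2.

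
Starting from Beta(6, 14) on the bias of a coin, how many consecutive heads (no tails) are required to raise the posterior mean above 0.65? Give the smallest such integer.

After k heads and 0 tails the posterior is Beta(6+k, 14), with mean (6+k)/(6+14+k).
Set (6+k)/(20+k) > 0.65 and solve: k > (0.65·20 − 6)/(1 − 0.65) = 20.000.
The smallest integer exceeding 20.000 is 21.

k = 21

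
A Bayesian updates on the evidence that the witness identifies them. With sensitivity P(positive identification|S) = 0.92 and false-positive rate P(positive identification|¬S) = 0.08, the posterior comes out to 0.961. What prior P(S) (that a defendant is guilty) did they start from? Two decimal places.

Bayes' rule in odds form gives O(S|E) = O(S)·[P(E|S)/P(E|¬S)], hence O(S) = O(S|E)/LR.
Posterior odds = 0.961/(1−0.961) = 24.6410. LR = 0.92/0.08 = 11.5000.
Prior odds = 24.6410/11.5000 = 2.1427, so P(S) = 2.1427/(1+2.1427) ≈ 0.68.

P(S) = 0.68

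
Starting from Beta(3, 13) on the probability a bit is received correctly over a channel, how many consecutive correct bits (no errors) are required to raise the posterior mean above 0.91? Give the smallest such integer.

k = 129

After k correct bits and 0 errors the posterior is Beta(3+k, 13), with mean (3+k)/(3+13+k).
Set (3+k)/(16+k) > 0.91 and solve: k > (0.91·16 − 3)/(1 − 0.91) = 128.444.
The smallest integer exceeding 128.444 is 129, and checking k=129: (132)/(145) = 0.9103 > 0.91.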